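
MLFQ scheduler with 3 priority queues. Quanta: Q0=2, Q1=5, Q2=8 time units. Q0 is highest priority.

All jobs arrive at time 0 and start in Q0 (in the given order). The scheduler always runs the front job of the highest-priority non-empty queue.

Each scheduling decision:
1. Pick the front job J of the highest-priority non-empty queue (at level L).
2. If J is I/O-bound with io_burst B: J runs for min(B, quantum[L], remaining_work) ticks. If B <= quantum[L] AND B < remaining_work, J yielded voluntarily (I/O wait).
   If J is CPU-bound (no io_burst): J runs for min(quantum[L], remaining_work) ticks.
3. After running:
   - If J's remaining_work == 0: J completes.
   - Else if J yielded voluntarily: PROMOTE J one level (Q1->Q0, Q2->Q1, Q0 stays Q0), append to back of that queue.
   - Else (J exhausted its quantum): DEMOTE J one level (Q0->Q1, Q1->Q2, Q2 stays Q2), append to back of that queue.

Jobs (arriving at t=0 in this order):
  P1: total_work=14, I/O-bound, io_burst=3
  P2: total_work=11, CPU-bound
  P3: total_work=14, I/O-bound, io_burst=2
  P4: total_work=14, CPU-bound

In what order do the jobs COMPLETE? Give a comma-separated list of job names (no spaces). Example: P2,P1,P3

Answer: P3,P1,P2,P4

Derivation:
t=0-2: P1@Q0 runs 2, rem=12, quantum used, demote→Q1. Q0=[P2,P3,P4] Q1=[P1] Q2=[]
t=2-4: P2@Q0 runs 2, rem=9, quantum used, demote→Q1. Q0=[P3,P4] Q1=[P1,P2] Q2=[]
t=4-6: P3@Q0 runs 2, rem=12, I/O yield, promote→Q0. Q0=[P4,P3] Q1=[P1,P2] Q2=[]
t=6-8: P4@Q0 runs 2, rem=12, quantum used, demote→Q1. Q0=[P3] Q1=[P1,P2,P4] Q2=[]
t=8-10: P3@Q0 runs 2, rem=10, I/O yield, promote→Q0. Q0=[P3] Q1=[P1,P2,P4] Q2=[]
t=10-12: P3@Q0 runs 2, rem=8, I/O yield, promote→Q0. Q0=[P3] Q1=[P1,P2,P4] Q2=[]
t=12-14: P3@Q0 runs 2, rem=6, I/O yield, promote→Q0. Q0=[P3] Q1=[P1,P2,P4] Q2=[]
t=14-16: P3@Q0 runs 2, rem=4, I/O yield, promote→Q0. Q0=[P3] Q1=[P1,P2,P4] Q2=[]
t=16-18: P3@Q0 runs 2, rem=2, I/O yield, promote→Q0. Q0=[P3] Q1=[P1,P2,P4] Q2=[]
t=18-20: P3@Q0 runs 2, rem=0, completes. Q0=[] Q1=[P1,P2,P4] Q2=[]
t=20-23: P1@Q1 runs 3, rem=9, I/O yield, promote→Q0. Q0=[P1] Q1=[P2,P4] Q2=[]
t=23-25: P1@Q0 runs 2, rem=7, quantum used, demote→Q1. Q0=[] Q1=[P2,P4,P1] Q2=[]
t=25-30: P2@Q1 runs 5, rem=4, quantum used, demote→Q2. Q0=[] Q1=[P4,P1] Q2=[P2]
t=30-35: P4@Q1 runs 5, rem=7, quantum used, demote→Q2. Q0=[] Q1=[P1] Q2=[P2,P4]
t=35-38: P1@Q1 runs 3, rem=4, I/O yield, promote→Q0. Q0=[P1] Q1=[] Q2=[P2,P4]
t=38-40: P1@Q0 runs 2, rem=2, quantum used, demote→Q1. Q0=[] Q1=[P1] Q2=[P2,P4]
t=40-42: P1@Q1 runs 2, rem=0, completes. Q0=[] Q1=[] Q2=[P2,P4]
t=42-46: P2@Q2 runs 4, rem=0, completes. Q0=[] Q1=[] Q2=[P4]
t=46-53: P4@Q2 runs 7, rem=0, completes. Q0=[] Q1=[] Q2=[]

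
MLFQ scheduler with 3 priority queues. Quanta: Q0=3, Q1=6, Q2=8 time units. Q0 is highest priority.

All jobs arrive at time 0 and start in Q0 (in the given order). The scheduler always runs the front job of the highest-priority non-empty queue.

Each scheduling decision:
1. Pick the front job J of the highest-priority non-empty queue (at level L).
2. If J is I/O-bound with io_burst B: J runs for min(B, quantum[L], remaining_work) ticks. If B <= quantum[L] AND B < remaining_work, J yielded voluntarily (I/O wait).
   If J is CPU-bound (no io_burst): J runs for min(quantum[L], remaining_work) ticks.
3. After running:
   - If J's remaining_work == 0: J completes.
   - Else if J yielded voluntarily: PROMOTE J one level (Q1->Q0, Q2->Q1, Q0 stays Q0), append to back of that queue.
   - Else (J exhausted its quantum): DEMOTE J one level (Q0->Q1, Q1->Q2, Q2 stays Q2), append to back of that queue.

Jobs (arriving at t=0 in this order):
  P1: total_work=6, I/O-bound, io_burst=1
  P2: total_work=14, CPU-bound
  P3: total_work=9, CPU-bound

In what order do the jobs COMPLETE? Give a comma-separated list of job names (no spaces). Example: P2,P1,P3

Answer: P1,P3,P2

Derivation:
t=0-1: P1@Q0 runs 1, rem=5, I/O yield, promote→Q0. Q0=[P2,P3,P1] Q1=[] Q2=[]
t=1-4: P2@Q0 runs 3, rem=11, quantum used, demote→Q1. Q0=[P3,P1] Q1=[P2] Q2=[]
t=4-7: P3@Q0 runs 3, rem=6, quantum used, demote→Q1. Q0=[P1] Q1=[P2,P3] Q2=[]
t=7-8: P1@Q0 runs 1, rem=4, I/O yield, promote→Q0. Q0=[P1] Q1=[P2,P3] Q2=[]
t=8-9: P1@Q0 runs 1, rem=3, I/O yield, promote→Q0. Q0=[P1] Q1=[P2,P3] Q2=[]
t=9-10: P1@Q0 runs 1, rem=2, I/O yield, promote→Q0. Q0=[P1] Q1=[P2,P3] Q2=[]
t=10-11: P1@Q0 runs 1, rem=1, I/O yield, promote→Q0. Q0=[P1] Q1=[P2,P3] Q2=[]
t=11-12: P1@Q0 runs 1, rem=0, completes. Q0=[] Q1=[P2,P3] Q2=[]
t=12-18: P2@Q1 runs 6, rem=5, quantum used, demote→Q2. Q0=[] Q1=[P3] Q2=[P2]
t=18-24: P3@Q1 runs 6, rem=0, completes. Q0=[] Q1=[] Q2=[P2]
t=24-29: P2@Q2 runs 5, rem=0, completes. Q0=[] Q1=[] Q2=[]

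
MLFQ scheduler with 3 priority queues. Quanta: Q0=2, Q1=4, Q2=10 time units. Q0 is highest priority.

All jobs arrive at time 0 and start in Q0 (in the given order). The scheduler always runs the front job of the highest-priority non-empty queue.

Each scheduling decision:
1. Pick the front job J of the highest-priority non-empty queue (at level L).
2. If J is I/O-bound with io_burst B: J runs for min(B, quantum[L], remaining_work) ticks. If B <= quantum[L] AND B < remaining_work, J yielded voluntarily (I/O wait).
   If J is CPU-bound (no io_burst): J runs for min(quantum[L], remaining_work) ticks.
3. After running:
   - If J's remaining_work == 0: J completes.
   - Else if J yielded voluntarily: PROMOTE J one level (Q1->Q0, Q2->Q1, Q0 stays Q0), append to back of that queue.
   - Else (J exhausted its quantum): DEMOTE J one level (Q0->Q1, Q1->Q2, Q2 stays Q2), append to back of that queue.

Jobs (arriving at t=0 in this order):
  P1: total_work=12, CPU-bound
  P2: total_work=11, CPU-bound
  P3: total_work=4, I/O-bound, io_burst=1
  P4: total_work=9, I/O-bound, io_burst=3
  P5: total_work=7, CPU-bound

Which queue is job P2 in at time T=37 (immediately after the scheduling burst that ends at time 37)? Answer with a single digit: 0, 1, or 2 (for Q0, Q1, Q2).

t=0-2: P1@Q0 runs 2, rem=10, quantum used, demote→Q1. Q0=[P2,P3,P4,P5] Q1=[P1] Q2=[]
t=2-4: P2@Q0 runs 2, rem=9, quantum used, demote→Q1. Q0=[P3,P4,P5] Q1=[P1,P2] Q2=[]
t=4-5: P3@Q0 runs 1, rem=3, I/O yield, promote→Q0. Q0=[P4,P5,P3] Q1=[P1,P2] Q2=[]
t=5-7: P4@Q0 runs 2, rem=7, quantum used, demote→Q1. Q0=[P5,P3] Q1=[P1,P2,P4] Q2=[]
t=7-9: P5@Q0 runs 2, rem=5, quantum used, demote→Q1. Q0=[P3] Q1=[P1,P2,P4,P5] Q2=[]
t=9-10: P3@Q0 runs 1, rem=2, I/O yield, promote→Q0. Q0=[P3] Q1=[P1,P2,P4,P5] Q2=[]
t=10-11: P3@Q0 runs 1, rem=1, I/O yield, promote→Q0. Q0=[P3] Q1=[P1,P2,P4,P5] Q2=[]
t=11-12: P3@Q0 runs 1, rem=0, completes. Q0=[] Q1=[P1,P2,P4,P5] Q2=[]
t=12-16: P1@Q1 runs 4, rem=6, quantum used, demote→Q2. Q0=[] Q1=[P2,P4,P5] Q2=[P1]
t=16-20: P2@Q1 runs 4, rem=5, quantum used, demote→Q2. Q0=[] Q1=[P4,P5] Q2=[P1,P2]
t=20-23: P4@Q1 runs 3, rem=4, I/O yield, promote→Q0. Q0=[P4] Q1=[P5] Q2=[P1,P2]
t=23-25: P4@Q0 runs 2, rem=2, quantum used, demote→Q1. Q0=[] Q1=[P5,P4] Q2=[P1,P2]
t=25-29: P5@Q1 runs 4, rem=1, quantum used, demote→Q2. Q0=[] Q1=[P4] Q2=[P1,P2,P5]
t=29-31: P4@Q1 runs 2, rem=0, completes. Q0=[] Q1=[] Q2=[P1,P2,P5]
t=31-37: P1@Q2 runs 6, rem=0, completes. Q0=[] Q1=[] Q2=[P2,P5]
t=37-42: P2@Q2 runs 5, rem=0, completes. Q0=[] Q1=[] Q2=[P5]
t=42-43: P5@Q2 runs 1, rem=0, completes. Q0=[] Q1=[] Q2=[]

Answer: 2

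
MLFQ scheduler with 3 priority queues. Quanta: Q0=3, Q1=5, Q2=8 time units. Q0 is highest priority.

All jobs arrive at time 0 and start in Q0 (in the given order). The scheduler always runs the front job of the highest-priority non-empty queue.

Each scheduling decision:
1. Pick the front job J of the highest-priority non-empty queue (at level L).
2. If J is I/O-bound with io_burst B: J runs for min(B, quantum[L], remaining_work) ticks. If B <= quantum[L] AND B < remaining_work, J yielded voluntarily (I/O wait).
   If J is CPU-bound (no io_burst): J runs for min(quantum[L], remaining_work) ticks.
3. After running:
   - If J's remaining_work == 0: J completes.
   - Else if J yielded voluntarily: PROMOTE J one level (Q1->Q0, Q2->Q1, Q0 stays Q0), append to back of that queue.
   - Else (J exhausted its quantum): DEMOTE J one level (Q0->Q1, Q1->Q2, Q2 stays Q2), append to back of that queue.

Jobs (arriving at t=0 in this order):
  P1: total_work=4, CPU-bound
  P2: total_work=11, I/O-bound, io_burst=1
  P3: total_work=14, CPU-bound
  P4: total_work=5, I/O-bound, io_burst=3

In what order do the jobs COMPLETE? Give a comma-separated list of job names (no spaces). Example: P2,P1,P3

t=0-3: P1@Q0 runs 3, rem=1, quantum used, demote→Q1. Q0=[P2,P3,P4] Q1=[P1] Q2=[]
t=3-4: P2@Q0 runs 1, rem=10, I/O yield, promote→Q0. Q0=[P3,P4,P2] Q1=[P1] Q2=[]
t=4-7: P3@Q0 runs 3, rem=11, quantum used, demote→Q1. Q0=[P4,P2] Q1=[P1,P3] Q2=[]
t=7-10: P4@Q0 runs 3, rem=2, I/O yield, promote→Q0. Q0=[P2,P4] Q1=[P1,P3] Q2=[]
t=10-11: P2@Q0 runs 1, rem=9, I/O yield, promote→Q0. Q0=[P4,P2] Q1=[P1,P3] Q2=[]
t=11-13: P4@Q0 runs 2, rem=0, completes. Q0=[P2] Q1=[P1,P3] Q2=[]
t=13-14: P2@Q0 runs 1, rem=8, I/O yield, promote→Q0. Q0=[P2] Q1=[P1,P3] Q2=[]
t=14-15: P2@Q0 runs 1, rem=7, I/O yield, promote→Q0. Q0=[P2] Q1=[P1,P3] Q2=[]
t=15-16: P2@Q0 runs 1, rem=6, I/O yield, promote→Q0. Q0=[P2] Q1=[P1,P3] Q2=[]
t=16-17: P2@Q0 runs 1, rem=5, I/O yield, promote→Q0. Q0=[P2] Q1=[P1,P3] Q2=[]
t=17-18: P2@Q0 runs 1, rem=4, I/O yield, promote→Q0. Q0=[P2] Q1=[P1,P3] Q2=[]
t=18-19: P2@Q0 runs 1, rem=3, I/O yield, promote→Q0. Q0=[P2] Q1=[P1,P3] Q2=[]
t=19-20: P2@Q0 runs 1, rem=2, I/O yield, promote→Q0. Q0=[P2] Q1=[P1,P3] Q2=[]
t=20-21: P2@Q0 runs 1, rem=1, I/O yield, promote→Q0. Q0=[P2] Q1=[P1,P3] Q2=[]
t=21-22: P2@Q0 runs 1, rem=0, completes. Q0=[] Q1=[P1,P3] Q2=[]
t=22-23: P1@Q1 runs 1, rem=0, completes. Q0=[] Q1=[P3] Q2=[]
t=23-28: P3@Q1 runs 5, rem=6, quantum used, demote→Q2. Q0=[] Q1=[] Q2=[P3]
t=28-34: P3@Q2 runs 6, rem=0, completes. Q0=[] Q1=[] Q2=[]

Answer: P4,P2,P1,P3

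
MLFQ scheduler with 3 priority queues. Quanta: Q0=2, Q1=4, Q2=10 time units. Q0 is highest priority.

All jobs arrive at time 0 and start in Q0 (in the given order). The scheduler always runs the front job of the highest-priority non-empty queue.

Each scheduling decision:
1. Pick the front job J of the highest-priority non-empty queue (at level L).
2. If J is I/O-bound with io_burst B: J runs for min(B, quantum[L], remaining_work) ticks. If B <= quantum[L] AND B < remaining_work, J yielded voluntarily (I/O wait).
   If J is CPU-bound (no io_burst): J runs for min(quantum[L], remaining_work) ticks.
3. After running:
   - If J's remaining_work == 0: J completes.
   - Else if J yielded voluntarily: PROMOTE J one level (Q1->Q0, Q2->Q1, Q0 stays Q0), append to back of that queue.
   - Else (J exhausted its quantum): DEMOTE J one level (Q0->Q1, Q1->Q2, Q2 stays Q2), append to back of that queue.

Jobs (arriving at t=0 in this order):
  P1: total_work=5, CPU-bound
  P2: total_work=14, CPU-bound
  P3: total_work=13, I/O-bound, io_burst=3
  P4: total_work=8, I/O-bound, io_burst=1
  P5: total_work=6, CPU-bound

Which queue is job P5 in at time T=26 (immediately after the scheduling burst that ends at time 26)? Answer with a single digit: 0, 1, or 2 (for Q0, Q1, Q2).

t=0-2: P1@Q0 runs 2, rem=3, quantum used, demote→Q1. Q0=[P2,P3,P4,P5] Q1=[P1] Q2=[]
t=2-4: P2@Q0 runs 2, rem=12, quantum used, demote→Q1. Q0=[P3,P4,P5] Q1=[P1,P2] Q2=[]
t=4-6: P3@Q0 runs 2, rem=11, quantum used, demote→Q1. Q0=[P4,P5] Q1=[P1,P2,P3] Q2=[]
t=6-7: P4@Q0 runs 1, rem=7, I/O yield, promote→Q0. Q0=[P5,P4] Q1=[P1,P2,P3] Q2=[]
t=7-9: P5@Q0 runs 2, rem=4, quantum used, demote→Q1. Q0=[P4] Q1=[P1,P2,P3,P5] Q2=[]
t=9-10: P4@Q0 runs 1, rem=6, I/O yield, promote→Q0. Q0=[P4] Q1=[P1,P2,P3,P5] Q2=[]
t=10-11: P4@Q0 runs 1, rem=5, I/O yield, promote→Q0. Q0=[P4] Q1=[P1,P2,P3,P5] Q2=[]
t=11-12: P4@Q0 runs 1, rem=4, I/O yield, promote→Q0. Q0=[P4] Q1=[P1,P2,P3,P5] Q2=[]
t=12-13: P4@Q0 runs 1, rem=3, I/O yield, promote→Q0. Q0=[P4] Q1=[P1,P2,P3,P5] Q2=[]
t=13-14: P4@Q0 runs 1, rem=2, I/O yield, promote→Q0. Q0=[P4] Q1=[P1,P2,P3,P5] Q2=[]
t=14-15: P4@Q0 runs 1, rem=1, I/O yield, promote→Q0. Q0=[P4] Q1=[P1,P2,P3,P5] Q2=[]
t=15-16: P4@Q0 runs 1, rem=0, completes. Q0=[] Q1=[P1,P2,P3,P5] Q2=[]
t=16-19: P1@Q1 runs 3, rem=0, completes. Q0=[] Q1=[P2,P3,P5] Q2=[]
t=19-23: P2@Q1 runs 4, rem=8, quantum used, demote→Q2. Q0=[] Q1=[P3,P5] Q2=[P2]
t=23-26: P3@Q1 runs 3, rem=8, I/O yield, promote→Q0. Q0=[P3] Q1=[P5] Q2=[P2]
t=26-28: P3@Q0 runs 2, rem=6, quantum used, demote→Q1. Q0=[] Q1=[P5,P3] Q2=[P2]
t=28-32: P5@Q1 runs 4, rem=0, completes. Q0=[] Q1=[P3] Q2=[P2]
t=32-35: P3@Q1 runs 3, rem=3, I/O yield, promote→Q0. Q0=[P3] Q1=[] Q2=[P2]
t=35-37: P3@Q0 runs 2, rem=1, quantum used, demote→Q1. Q0=[] Q1=[P3] Q2=[P2]
t=37-38: P3@Q1 runs 1, rem=0, completes. Q0=[] Q1=[] Q2=[P2]
t=38-46: P2@Q2 runs 8, rem=0, completes. Q0=[] Q1=[] Q2=[]

Answer: 1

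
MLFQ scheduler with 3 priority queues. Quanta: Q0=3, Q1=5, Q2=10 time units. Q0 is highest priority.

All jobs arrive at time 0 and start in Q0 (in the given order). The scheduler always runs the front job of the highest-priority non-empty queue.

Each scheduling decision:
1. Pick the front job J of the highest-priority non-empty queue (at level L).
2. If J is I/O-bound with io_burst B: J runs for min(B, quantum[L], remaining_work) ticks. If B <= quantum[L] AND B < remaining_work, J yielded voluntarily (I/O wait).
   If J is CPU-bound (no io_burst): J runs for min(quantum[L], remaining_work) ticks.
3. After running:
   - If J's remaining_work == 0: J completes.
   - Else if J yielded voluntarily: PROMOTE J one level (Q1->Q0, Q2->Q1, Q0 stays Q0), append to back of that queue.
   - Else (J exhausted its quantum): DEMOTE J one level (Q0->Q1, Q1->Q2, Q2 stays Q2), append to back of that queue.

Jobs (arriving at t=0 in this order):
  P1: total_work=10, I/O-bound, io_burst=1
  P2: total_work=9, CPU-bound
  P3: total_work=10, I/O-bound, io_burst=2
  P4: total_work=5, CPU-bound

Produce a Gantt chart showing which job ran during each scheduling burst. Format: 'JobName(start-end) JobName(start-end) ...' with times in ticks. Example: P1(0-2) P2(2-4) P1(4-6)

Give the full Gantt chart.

Answer: P1(0-1) P2(1-4) P3(4-6) P4(6-9) P1(9-10) P3(10-12) P1(12-13) P3(13-15) P1(15-16) P3(16-18) P1(18-19) P3(19-21) P1(21-22) P1(22-23) P1(23-24) P1(24-25) P1(25-26) P2(26-31) P4(31-33) P2(33-34)

Derivation:
t=0-1: P1@Q0 runs 1, rem=9, I/O yield, promote→Q0. Q0=[P2,P3,P4,P1] Q1=[] Q2=[]
t=1-4: P2@Q0 runs 3, rem=6, quantum used, demote→Q1. Q0=[P3,P4,P1] Q1=[P2] Q2=[]
t=4-6: P3@Q0 runs 2, rem=8, I/O yield, promote→Q0. Q0=[P4,P1,P3] Q1=[P2] Q2=[]
t=6-9: P4@Q0 runs 3, rem=2, quantum used, demote→Q1. Q0=[P1,P3] Q1=[P2,P4] Q2=[]
t=9-10: P1@Q0 runs 1, rem=8, I/O yield, promote→Q0. Q0=[P3,P1] Q1=[P2,P4] Q2=[]
t=10-12: P3@Q0 runs 2, rem=6, I/O yield, promote→Q0. Q0=[P1,P3] Q1=[P2,P4] Q2=[]
t=12-13: P1@Q0 runs 1, rem=7, I/O yield, promote→Q0. Q0=[P3,P1] Q1=[P2,P4] Q2=[]
t=13-15: P3@Q0 runs 2, rem=4, I/O yield, promote→Q0. Q0=[P1,P3] Q1=[P2,P4] Q2=[]
t=15-16: P1@Q0 runs 1, rem=6, I/O yield, promote→Q0. Q0=[P3,P1] Q1=[P2,P4] Q2=[]
t=16-18: P3@Q0 runs 2, rem=2, I/O yield, promote→Q0. Q0=[P1,P3] Q1=[P2,P4] Q2=[]
t=18-19: P1@Q0 runs 1, rem=5, I/O yield, promote→Q0. Q0=[P3,P1] Q1=[P2,P4] Q2=[]
t=19-21: P3@Q0 runs 2, rem=0, completes. Q0=[P1] Q1=[P2,P4] Q2=[]
t=21-22: P1@Q0 runs 1, rem=4, I/O yield, promote→Q0. Q0=[P1] Q1=[P2,P4] Q2=[]
t=22-23: P1@Q0 runs 1, rem=3, I/O yield, promote→Q0. Q0=[P1] Q1=[P2,P4] Q2=[]
t=23-24: P1@Q0 runs 1, rem=2, I/O yield, promote→Q0. Q0=[P1] Q1=[P2,P4] Q2=[]
t=24-25: P1@Q0 runs 1, rem=1, I/O yield, promote→Q0. Q0=[P1] Q1=[P2,P4] Q2=[]
t=25-26: P1@Q0 runs 1, rem=0, completes. Q0=[] Q1=[P2,P4] Q2=[]
t=26-31: P2@Q1 runs 5, rem=1, quantum used, demote→Q2. Q0=[] Q1=[P4] Q2=[P2]
t=31-33: P4@Q1 runs 2, rem=0, completes. Q0=[] Q1=[] Q2=[P2]
t=33-34: P2@Q2 runs 1, rem=0, completes. Q0=[] Q1=[] Q2=[]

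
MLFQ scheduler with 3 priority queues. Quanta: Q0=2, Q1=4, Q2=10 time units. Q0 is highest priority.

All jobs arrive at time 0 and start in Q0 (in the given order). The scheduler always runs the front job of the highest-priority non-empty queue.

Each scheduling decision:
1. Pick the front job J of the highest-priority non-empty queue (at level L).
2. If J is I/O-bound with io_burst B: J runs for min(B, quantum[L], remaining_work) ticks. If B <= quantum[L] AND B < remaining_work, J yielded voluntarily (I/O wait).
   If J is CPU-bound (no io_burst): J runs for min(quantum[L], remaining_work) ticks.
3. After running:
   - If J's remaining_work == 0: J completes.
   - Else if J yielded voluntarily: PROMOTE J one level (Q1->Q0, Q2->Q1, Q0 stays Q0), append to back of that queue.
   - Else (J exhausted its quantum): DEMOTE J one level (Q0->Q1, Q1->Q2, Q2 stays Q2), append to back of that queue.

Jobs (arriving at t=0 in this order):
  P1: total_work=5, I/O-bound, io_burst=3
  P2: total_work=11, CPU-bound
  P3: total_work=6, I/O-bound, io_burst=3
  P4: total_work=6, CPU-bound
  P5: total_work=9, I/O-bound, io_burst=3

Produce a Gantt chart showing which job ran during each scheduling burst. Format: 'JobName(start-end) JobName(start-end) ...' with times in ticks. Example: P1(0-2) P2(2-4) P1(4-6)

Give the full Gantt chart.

Answer: P1(0-2) P2(2-4) P3(4-6) P4(6-8) P5(8-10) P1(10-13) P2(13-17) P3(17-20) P3(20-21) P4(21-25) P5(25-28) P5(28-30) P5(30-32) P2(32-37)

Derivation:
t=0-2: P1@Q0 runs 2, rem=3, quantum used, demote→Q1. Q0=[P2,P3,P4,P5] Q1=[P1] Q2=[]
t=2-4: P2@Q0 runs 2, rem=9, quantum used, demote→Q1. Q0=[P3,P4,P5] Q1=[P1,P2] Q2=[]
t=4-6: P3@Q0 runs 2, rem=4, quantum used, demote→Q1. Q0=[P4,P5] Q1=[P1,P2,P3] Q2=[]
t=6-8: P4@Q0 runs 2, rem=4, quantum used, demote→Q1. Q0=[P5] Q1=[P1,P2,P3,P4] Q2=[]
t=8-10: P5@Q0 runs 2, rem=7, quantum used, demote→Q1. Q0=[] Q1=[P1,P2,P3,P4,P5] Q2=[]
t=10-13: P1@Q1 runs 3, rem=0, completes. Q0=[] Q1=[P2,P3,P4,P5] Q2=[]
t=13-17: P2@Q1 runs 4, rem=5, quantum used, demote→Q2. Q0=[] Q1=[P3,P4,P5] Q2=[P2]
t=17-20: P3@Q1 runs 3, rem=1, I/O yield, promote→Q0. Q0=[P3] Q1=[P4,P5] Q2=[P2]
t=20-21: P3@Q0 runs 1, rem=0, completes. Q0=[] Q1=[P4,P5] Q2=[P2]
t=21-25: P4@Q1 runs 4, rem=0, completes. Q0=[] Q1=[P5] Q2=[P2]
t=25-28: P5@Q1 runs 3, rem=4, I/O yield, promote→Q0. Q0=[P5] Q1=[] Q2=[P2]
t=28-30: P5@Q0 runs 2, rem=2, quantum used, demote→Q1. Q0=[] Q1=[P5] Q2=[P2]
t=30-32: P5@Q1 runs 2, rem=0, completes. Q0=[] Q1=[] Q2=[P2]
t=32-37: P2@Q2 runs 5, rem=0, completes. Q0=[] Q1=[] Q2=[]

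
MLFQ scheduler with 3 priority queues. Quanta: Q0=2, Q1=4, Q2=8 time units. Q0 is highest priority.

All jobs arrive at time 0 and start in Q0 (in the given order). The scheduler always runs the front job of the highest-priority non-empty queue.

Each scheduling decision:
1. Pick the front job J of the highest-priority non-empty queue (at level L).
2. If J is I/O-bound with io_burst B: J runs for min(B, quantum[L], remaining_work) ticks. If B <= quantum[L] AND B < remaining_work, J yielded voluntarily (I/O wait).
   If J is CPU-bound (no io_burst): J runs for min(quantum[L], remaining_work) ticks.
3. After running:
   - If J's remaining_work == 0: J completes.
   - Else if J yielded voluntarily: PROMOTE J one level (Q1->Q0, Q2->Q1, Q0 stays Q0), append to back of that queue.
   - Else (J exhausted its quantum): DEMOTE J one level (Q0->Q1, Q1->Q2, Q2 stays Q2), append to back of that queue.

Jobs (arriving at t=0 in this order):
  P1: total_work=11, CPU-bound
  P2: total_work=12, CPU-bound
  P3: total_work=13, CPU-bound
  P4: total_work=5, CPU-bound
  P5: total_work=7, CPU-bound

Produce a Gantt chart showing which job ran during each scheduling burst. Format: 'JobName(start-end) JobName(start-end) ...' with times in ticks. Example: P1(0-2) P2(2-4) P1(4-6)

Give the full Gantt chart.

t=0-2: P1@Q0 runs 2, rem=9, quantum used, demote→Q1. Q0=[P2,P3,P4,P5] Q1=[P1] Q2=[]
t=2-4: P2@Q0 runs 2, rem=10, quantum used, demote→Q1. Q0=[P3,P4,P5] Q1=[P1,P2] Q2=[]
t=4-6: P3@Q0 runs 2, rem=11, quantum used, demote→Q1. Q0=[P4,P5] Q1=[P1,P2,P3] Q2=[]
t=6-8: P4@Q0 runs 2, rem=3, quantum used, demote→Q1. Q0=[P5] Q1=[P1,P2,P3,P4] Q2=[]
t=8-10: P5@Q0 runs 2, rem=5, quantum used, demote→Q1. Q0=[] Q1=[P1,P2,P3,P4,P5] Q2=[]
t=10-14: P1@Q1 runs 4, rem=5, quantum used, demote→Q2. Q0=[] Q1=[P2,P3,P4,P5] Q2=[P1]
t=14-18: P2@Q1 runs 4, rem=6, quantum used, demote→Q2. Q0=[] Q1=[P3,P4,P5] Q2=[P1,P2]
t=18-22: P3@Q1 runs 4, rem=7, quantum used, demote→Q2. Q0=[] Q1=[P4,P5] Q2=[P1,P2,P3]
t=22-25: P4@Q1 runs 3, rem=0, completes. Q0=[] Q1=[P5] Q2=[P1,P2,P3]
t=25-29: P5@Q1 runs 4, rem=1, quantum used, demote→Q2. Q0=[] Q1=[] Q2=[P1,P2,P3,P5]
t=29-34: P1@Q2 runs 5, rem=0, completes. Q0=[] Q1=[] Q2=[P2,P3,P5]
t=34-40: P2@Q2 runs 6, rem=0, completes. Q0=[] Q1=[] Q2=[P3,P5]
t=40-47: P3@Q2 runs 7, rem=0, completes. Q0=[] Q1=[] Q2=[P5]
t=47-48: P5@Q2 runs 1, rem=0, completes. Q0=[] Q1=[] Q2=[]

Answer: P1(0-2) P2(2-4) P3(4-6) P4(6-8) P5(8-10) P1(10-14) P2(14-18) P3(18-22) P4(22-25) P5(25-29) P1(29-34) P2(34-40) P3(40-47) P5(47-48)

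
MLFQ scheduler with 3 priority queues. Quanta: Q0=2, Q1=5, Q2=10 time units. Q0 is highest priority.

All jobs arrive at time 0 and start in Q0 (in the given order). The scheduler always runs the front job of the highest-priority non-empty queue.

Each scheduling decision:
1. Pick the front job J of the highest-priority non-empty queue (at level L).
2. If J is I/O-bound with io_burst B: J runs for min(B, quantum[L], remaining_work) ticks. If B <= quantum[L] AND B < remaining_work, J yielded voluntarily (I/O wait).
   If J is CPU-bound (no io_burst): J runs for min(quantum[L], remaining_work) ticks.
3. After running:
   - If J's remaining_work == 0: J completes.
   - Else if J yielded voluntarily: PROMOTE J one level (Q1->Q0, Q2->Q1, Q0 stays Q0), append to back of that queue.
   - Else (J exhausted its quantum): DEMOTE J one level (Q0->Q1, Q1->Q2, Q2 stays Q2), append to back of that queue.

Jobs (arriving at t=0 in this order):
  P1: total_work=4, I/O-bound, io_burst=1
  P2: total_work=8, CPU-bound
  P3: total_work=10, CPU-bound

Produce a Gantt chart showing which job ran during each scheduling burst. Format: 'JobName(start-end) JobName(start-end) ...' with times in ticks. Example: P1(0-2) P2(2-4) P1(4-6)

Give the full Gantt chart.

t=0-1: P1@Q0 runs 1, rem=3, I/O yield, promote→Q0. Q0=[P2,P3,P1] Q1=[] Q2=[]
t=1-3: P2@Q0 runs 2, rem=6, quantum used, demote→Q1. Q0=[P3,P1] Q1=[P2] Q2=[]
t=3-5: P3@Q0 runs 2, rem=8, quantum used, demote→Q1. Q0=[P1] Q1=[P2,P3] Q2=[]
t=5-6: P1@Q0 runs 1, rem=2, I/O yield, promote→Q0. Q0=[P1] Q1=[P2,P3] Q2=[]
t=6-7: P1@Q0 runs 1, rem=1, I/O yield, promote→Q0. Q0=[P1] Q1=[P2,P3] Q2=[]
t=7-8: P1@Q0 runs 1, rem=0, completes. Q0=[] Q1=[P2,P3] Q2=[]
t=8-13: P2@Q1 runs 5, rem=1, quantum used, demote→Q2. Q0=[] Q1=[P3] Q2=[P2]
t=13-18: P3@Q1 runs 5, rem=3, quantum used, demote→Q2. Q0=[] Q1=[] Q2=[P2,P3]
t=18-19: P2@Q2 runs 1, rem=0, completes. Q0=[] Q1=[] Q2=[P3]
t=19-22: P3@Q2 runs 3, rem=0, completes. Q0=[] Q1=[] Q2=[]

Answer: P1(0-1) P2(1-3) P3(3-5) P1(5-6) P1(6-7) P1(7-8) P2(8-13) P3(13-18) P2(18-19) P3(19-22)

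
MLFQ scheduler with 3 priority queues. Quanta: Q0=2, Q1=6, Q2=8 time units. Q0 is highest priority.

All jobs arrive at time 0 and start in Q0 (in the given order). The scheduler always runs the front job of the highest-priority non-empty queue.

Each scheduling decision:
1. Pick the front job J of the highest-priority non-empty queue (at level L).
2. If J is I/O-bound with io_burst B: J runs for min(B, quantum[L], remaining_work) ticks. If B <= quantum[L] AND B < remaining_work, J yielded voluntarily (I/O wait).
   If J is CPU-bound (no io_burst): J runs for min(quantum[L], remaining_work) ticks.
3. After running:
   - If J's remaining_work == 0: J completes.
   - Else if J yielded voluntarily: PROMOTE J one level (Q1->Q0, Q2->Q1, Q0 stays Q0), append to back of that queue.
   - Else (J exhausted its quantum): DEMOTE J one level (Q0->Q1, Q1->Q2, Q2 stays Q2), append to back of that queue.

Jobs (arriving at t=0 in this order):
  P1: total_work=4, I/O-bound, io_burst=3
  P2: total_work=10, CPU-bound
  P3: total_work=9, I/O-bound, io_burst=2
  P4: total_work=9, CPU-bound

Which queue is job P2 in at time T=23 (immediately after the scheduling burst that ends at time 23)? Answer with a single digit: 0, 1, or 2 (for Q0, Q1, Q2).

Answer: 2

Derivation:
t=0-2: P1@Q0 runs 2, rem=2, quantum used, demote→Q1. Q0=[P2,P3,P4] Q1=[P1] Q2=[]
t=2-4: P2@Q0 runs 2, rem=8, quantum used, demote→Q1. Q0=[P3,P4] Q1=[P1,P2] Q2=[]
t=4-6: P3@Q0 runs 2, rem=7, I/O yield, promote→Q0. Q0=[P4,P3] Q1=[P1,P2] Q2=[]
t=6-8: P4@Q0 runs 2, rem=7, quantum used, demote→Q1. Q0=[P3] Q1=[P1,P2,P4] Q2=[]
t=8-10: P3@Q0 runs 2, rem=5, I/O yield, promote→Q0. Q0=[P3] Q1=[P1,P2,P4] Q2=[]
t=10-12: P3@Q0 runs 2, rem=3, I/O yield, promote→Q0. Q0=[P3] Q1=[P1,P2,P4] Q2=[]
t=12-14: P3@Q0 runs 2, rem=1, I/O yield, promote→Q0. Q0=[P3] Q1=[P1,P2,P4] Q2=[]
t=14-15: P3@Q0 runs 1, rem=0, completes. Q0=[] Q1=[P1,P2,P4] Q2=[]
t=15-17: P1@Q1 runs 2, rem=0, completes. Q0=[] Q1=[P2,P4] Q2=[]
t=17-23: P2@Q1 runs 6, rem=2, quantum used, demote→Q2. Q0=[] Q1=[P4] Q2=[P2]
t=23-29: P4@Q1 runs 6, rem=1, quantum used, demote→Q2. Q0=[] Q1=[] Q2=[P2,P4]
t=29-31: P2@Q2 runs 2, rem=0, completes. Q0=[] Q1=[] Q2=[P4]
t=31-32: P4@Q2 runs 1, rem=0, completes. Q0=[] Q1=[] Q2=[]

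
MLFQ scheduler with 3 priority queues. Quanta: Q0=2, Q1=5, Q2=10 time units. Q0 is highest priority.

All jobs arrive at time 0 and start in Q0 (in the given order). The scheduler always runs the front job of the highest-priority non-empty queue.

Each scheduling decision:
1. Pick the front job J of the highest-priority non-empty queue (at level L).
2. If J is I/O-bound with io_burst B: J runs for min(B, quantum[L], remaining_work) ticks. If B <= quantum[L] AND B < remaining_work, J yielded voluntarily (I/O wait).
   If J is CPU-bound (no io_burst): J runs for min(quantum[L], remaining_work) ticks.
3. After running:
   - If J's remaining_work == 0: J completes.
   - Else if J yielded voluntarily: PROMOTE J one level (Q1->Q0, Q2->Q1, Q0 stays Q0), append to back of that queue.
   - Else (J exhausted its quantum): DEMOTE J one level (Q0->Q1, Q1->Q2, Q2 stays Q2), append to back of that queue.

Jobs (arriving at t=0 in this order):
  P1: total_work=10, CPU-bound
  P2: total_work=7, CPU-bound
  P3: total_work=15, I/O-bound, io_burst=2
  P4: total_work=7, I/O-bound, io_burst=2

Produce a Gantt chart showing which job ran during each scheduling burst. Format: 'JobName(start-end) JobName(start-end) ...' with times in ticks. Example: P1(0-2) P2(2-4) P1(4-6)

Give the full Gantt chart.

Answer: P1(0-2) P2(2-4) P3(4-6) P4(6-8) P3(8-10) P4(10-12) P3(12-14) P4(14-16) P3(16-18) P4(18-19) P3(19-21) P3(21-23) P3(23-25) P3(25-26) P1(26-31) P2(31-36) P1(36-39)

Derivation:
t=0-2: P1@Q0 runs 2, rem=8, quantum used, demote→Q1. Q0=[P2,P3,P4] Q1=[P1] Q2=[]
t=2-4: P2@Q0 runs 2, rem=5, quantum used, demote→Q1. Q0=[P3,P4] Q1=[P1,P2] Q2=[]
t=4-6: P3@Q0 runs 2, rem=13, I/O yield, promote→Q0. Q0=[P4,P3] Q1=[P1,P2] Q2=[]
t=6-8: P4@Q0 runs 2, rem=5, I/O yield, promote→Q0. Q0=[P3,P4] Q1=[P1,P2] Q2=[]
t=8-10: P3@Q0 runs 2, rem=11, I/O yield, promote→Q0. Q0=[P4,P3] Q1=[P1,P2] Q2=[]
t=10-12: P4@Q0 runs 2, rem=3, I/O yield, promote→Q0. Q0=[P3,P4] Q1=[P1,P2] Q2=[]
t=12-14: P3@Q0 runs 2, rem=9, I/O yield, promote→Q0. Q0=[P4,P3] Q1=[P1,P2] Q2=[]
t=14-16: P4@Q0 runs 2, rem=1, I/O yield, promote→Q0. Q0=[P3,P4] Q1=[P1,P2] Q2=[]
t=16-18: P3@Q0 runs 2, rem=7, I/O yield, promote→Q0. Q0=[P4,P3] Q1=[P1,P2] Q2=[]
t=18-19: P4@Q0 runs 1, rem=0, completes. Q0=[P3] Q1=[P1,P2] Q2=[]
t=19-21: P3@Q0 runs 2, rem=5, I/O yield, promote→Q0. Q0=[P3] Q1=[P1,P2] Q2=[]
t=21-23: P3@Q0 runs 2, rem=3, I/O yield, promote→Q0. Q0=[P3] Q1=[P1,P2] Q2=[]
t=23-25: P3@Q0 runs 2, rem=1, I/O yield, promote→Q0. Q0=[P3] Q1=[P1,P2] Q2=[]
t=25-26: P3@Q0 runs 1, rem=0, completes. Q0=[] Q1=[P1,P2] Q2=[]
t=26-31: P1@Q1 runs 5, rem=3, quantum used, demote→Q2. Q0=[] Q1=[P2] Q2=[P1]
t=31-36: P2@Q1 runs 5, rem=0, completes. Q0=[] Q1=[] Q2=[P1]
t=36-39: P1@Q2 runs 3, rem=0, completes. Q0=[] Q1=[] Q2=[]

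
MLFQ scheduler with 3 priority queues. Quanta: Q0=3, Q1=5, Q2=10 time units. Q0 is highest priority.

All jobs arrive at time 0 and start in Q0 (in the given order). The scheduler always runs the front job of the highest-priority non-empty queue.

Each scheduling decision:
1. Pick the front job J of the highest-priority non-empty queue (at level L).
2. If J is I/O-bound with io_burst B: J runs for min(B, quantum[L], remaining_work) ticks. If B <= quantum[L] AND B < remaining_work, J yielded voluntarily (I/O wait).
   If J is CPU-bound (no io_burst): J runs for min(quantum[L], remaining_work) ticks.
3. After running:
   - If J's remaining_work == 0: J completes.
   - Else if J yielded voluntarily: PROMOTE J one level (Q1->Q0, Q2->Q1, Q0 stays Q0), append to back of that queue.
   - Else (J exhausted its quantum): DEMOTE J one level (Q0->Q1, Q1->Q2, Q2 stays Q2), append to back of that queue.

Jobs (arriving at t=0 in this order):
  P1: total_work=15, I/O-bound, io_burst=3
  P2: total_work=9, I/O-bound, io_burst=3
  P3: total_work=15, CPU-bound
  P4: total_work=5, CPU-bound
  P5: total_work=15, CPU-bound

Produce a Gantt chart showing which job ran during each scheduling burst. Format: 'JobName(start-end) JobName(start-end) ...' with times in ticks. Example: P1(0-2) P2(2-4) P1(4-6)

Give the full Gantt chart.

Answer: P1(0-3) P2(3-6) P3(6-9) P4(9-12) P5(12-15) P1(15-18) P2(18-21) P1(21-24) P2(24-27) P1(27-30) P1(30-33) P3(33-38) P4(38-40) P5(40-45) P3(45-52) P5(52-59)

Derivation:
t=0-3: P1@Q0 runs 3, rem=12, I/O yield, promote→Q0. Q0=[P2,P3,P4,P5,P1] Q1=[] Q2=[]
t=3-6: P2@Q0 runs 3, rem=6, I/O yield, promote→Q0. Q0=[P3,P4,P5,P1,P2] Q1=[] Q2=[]
t=6-9: P3@Q0 runs 3, rem=12, quantum used, demote→Q1. Q0=[P4,P5,P1,P2] Q1=[P3] Q2=[]
t=9-12: P4@Q0 runs 3, rem=2, quantum used, demote→Q1. Q0=[P5,P1,P2] Q1=[P3,P4] Q2=[]
t=12-15: P5@Q0 runs 3, rem=12, quantum used, demote→Q1. Q0=[P1,P2] Q1=[P3,P4,P5] Q2=[]
t=15-18: P1@Q0 runs 3, rem=9, I/O yield, promote→Q0. Q0=[P2,P1] Q1=[P3,P4,P5] Q2=[]
t=18-21: P2@Q0 runs 3, rem=3, I/O yield, promote→Q0. Q0=[P1,P2] Q1=[P3,P4,P5] Q2=[]
t=21-24: P1@Q0 runs 3, rem=6, I/O yield, promote→Q0. Q0=[P2,P1] Q1=[P3,P4,P5] Q2=[]
t=24-27: P2@Q0 runs 3, rem=0, completes. Q0=[P1] Q1=[P3,P4,P5] Q2=[]
t=27-30: P1@Q0 runs 3, rem=3, I/O yield, promote→Q0. Q0=[P1] Q1=[P3,P4,P5] Q2=[]
t=30-33: P1@Q0 runs 3, rem=0, completes. Q0=[] Q1=[P3,P4,P5] Q2=[]
t=33-38: P3@Q1 runs 5, rem=7, quantum used, demote→Q2. Q0=[] Q1=[P4,P5] Q2=[P3]
t=38-40: P4@Q1 runs 2, rem=0, completes. Q0=[] Q1=[P5] Q2=[P3]
t=40-45: P5@Q1 runs 5, rem=7, quantum used, demote→Q2. Q0=[] Q1=[] Q2=[P3,P5]
t=45-52: P3@Q2 runs 7, rem=0, completes. Q0=[] Q1=[] Q2=[P5]
t=52-59: P5@Q2 runs 7, rem=0, completes. Q0=[] Q1=[] Q2=[]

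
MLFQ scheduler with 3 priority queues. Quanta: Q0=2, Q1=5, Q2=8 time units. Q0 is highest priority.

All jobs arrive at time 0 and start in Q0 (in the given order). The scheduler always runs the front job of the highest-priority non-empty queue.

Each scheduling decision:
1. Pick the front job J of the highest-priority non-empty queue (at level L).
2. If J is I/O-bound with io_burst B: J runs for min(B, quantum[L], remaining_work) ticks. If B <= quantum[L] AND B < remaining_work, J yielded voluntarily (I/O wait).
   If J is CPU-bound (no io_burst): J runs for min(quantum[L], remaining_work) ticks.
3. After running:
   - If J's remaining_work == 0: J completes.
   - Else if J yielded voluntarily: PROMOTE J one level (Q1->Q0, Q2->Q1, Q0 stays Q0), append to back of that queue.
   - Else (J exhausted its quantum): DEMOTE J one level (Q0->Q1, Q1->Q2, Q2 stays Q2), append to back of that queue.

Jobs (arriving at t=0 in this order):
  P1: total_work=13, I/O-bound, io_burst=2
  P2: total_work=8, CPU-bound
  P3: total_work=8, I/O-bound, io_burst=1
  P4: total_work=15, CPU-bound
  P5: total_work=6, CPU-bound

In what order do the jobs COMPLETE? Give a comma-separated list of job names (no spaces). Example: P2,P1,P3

t=0-2: P1@Q0 runs 2, rem=11, I/O yield, promote→Q0. Q0=[P2,P3,P4,P5,P1] Q1=[] Q2=[]
t=2-4: P2@Q0 runs 2, rem=6, quantum used, demote→Q1. Q0=[P3,P4,P5,P1] Q1=[P2] Q2=[]
t=4-5: P3@Q0 runs 1, rem=7, I/O yield, promote→Q0. Q0=[P4,P5,P1,P3] Q1=[P2] Q2=[]
t=5-7: P4@Q0 runs 2, rem=13, quantum used, demote→Q1. Q0=[P5,P1,P3] Q1=[P2,P4] Q2=[]
t=7-9: P5@Q0 runs 2, rem=4, quantum used, demote→Q1. Q0=[P1,P3] Q1=[P2,P4,P5] Q2=[]
t=9-11: P1@Q0 runs 2, rem=9, I/O yield, promote→Q0. Q0=[P3,P1] Q1=[P2,P4,P5] Q2=[]
t=11-12: P3@Q0 runs 1, rem=6, I/O yield, promote→Q0. Q0=[P1,P3] Q1=[P2,P4,P5] Q2=[]
t=12-14: P1@Q0 runs 2, rem=7, I/O yield, promote→Q0. Q0=[P3,P1] Q1=[P2,P4,P5] Q2=[]
t=14-15: P3@Q0 runs 1, rem=5, I/O yield, promote→Q0. Q0=[P1,P3] Q1=[P2,P4,P5] Q2=[]
t=15-17: P1@Q0 runs 2, rem=5, I/O yield, promote→Q0. Q0=[P3,P1] Q1=[P2,P4,P5] Q2=[]
t=17-18: P3@Q0 runs 1, rem=4, I/O yield, promote→Q0. Q0=[P1,P3] Q1=[P2,P4,P5] Q2=[]
t=18-20: P1@Q0 runs 2, rem=3, I/O yield, promote→Q0. Q0=[P3,P1] Q1=[P2,P4,P5] Q2=[]
t=20-21: P3@Q0 runs 1, rem=3, I/O yield, promote→Q0. Q0=[P1,P3] Q1=[P2,P4,P5] Q2=[]
t=21-23: P1@Q0 runs 2, rem=1, I/O yield, promote→Q0. Q0=[P3,P1] Q1=[P2,P4,P5] Q2=[]
t=23-24: P3@Q0 runs 1, rem=2, I/O yield, promote→Q0. Q0=[P1,P3] Q1=[P2,P4,P5] Q2=[]
t=24-25: P1@Q0 runs 1, rem=0, completes. Q0=[P3] Q1=[P2,P4,P5] Q2=[]
t=25-26: P3@Q0 runs 1, rem=1, I/O yield, promote→Q0. Q0=[P3] Q1=[P2,P4,P5] Q2=[]
t=26-27: P3@Q0 runs 1, rem=0, completes. Q0=[] Q1=[P2,P4,P5] Q2=[]
t=27-32: P2@Q1 runs 5, rem=1, quantum used, demote→Q2. Q0=[] Q1=[P4,P5] Q2=[P2]
t=32-37: P4@Q1 runs 5, rem=8, quantum used, demote→Q2. Q0=[] Q1=[P5] Q2=[P2,P4]
t=37-41: P5@Q1 runs 4, rem=0, completes. Q0=[] Q1=[] Q2=[P2,P4]
t=41-42: P2@Q2 runs 1, rem=0, completes. Q0=[] Q1=[] Q2=[P4]
t=42-50: P4@Q2 runs 8, rem=0, completes. Q0=[] Q1=[] Q2=[]

Answer: P1,P3,P5,P2,P4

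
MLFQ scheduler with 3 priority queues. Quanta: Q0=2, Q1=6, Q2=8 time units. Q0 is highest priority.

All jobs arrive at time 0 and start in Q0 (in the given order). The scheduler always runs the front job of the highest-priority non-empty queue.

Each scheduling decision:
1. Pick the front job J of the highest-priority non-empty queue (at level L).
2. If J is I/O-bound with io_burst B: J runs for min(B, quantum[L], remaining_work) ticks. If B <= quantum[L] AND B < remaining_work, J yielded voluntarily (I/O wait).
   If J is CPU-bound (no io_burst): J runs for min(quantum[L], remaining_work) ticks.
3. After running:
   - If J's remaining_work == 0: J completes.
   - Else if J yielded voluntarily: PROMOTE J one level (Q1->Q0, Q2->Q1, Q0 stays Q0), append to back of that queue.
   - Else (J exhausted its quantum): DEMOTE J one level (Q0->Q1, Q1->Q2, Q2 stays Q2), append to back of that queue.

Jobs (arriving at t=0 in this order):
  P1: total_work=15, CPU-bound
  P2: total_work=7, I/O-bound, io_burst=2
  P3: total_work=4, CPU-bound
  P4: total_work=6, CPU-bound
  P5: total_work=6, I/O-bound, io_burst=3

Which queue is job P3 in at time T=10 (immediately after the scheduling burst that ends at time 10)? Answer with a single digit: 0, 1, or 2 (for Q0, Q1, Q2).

t=0-2: P1@Q0 runs 2, rem=13, quantum used, demote→Q1. Q0=[P2,P3,P4,P5] Q1=[P1] Q2=[]
t=2-4: P2@Q0 runs 2, rem=5, I/O yield, promote→Q0. Q0=[P3,P4,P5,P2] Q1=[P1] Q2=[]
t=4-6: P3@Q0 runs 2, rem=2, quantum used, demote→Q1. Q0=[P4,P5,P2] Q1=[P1,P3] Q2=[]
t=6-8: P4@Q0 runs 2, rem=4, quantum used, demote→Q1. Q0=[P5,P2] Q1=[P1,P3,P4] Q2=[]
t=8-10: P5@Q0 runs 2, rem=4, quantum used, demote→Q1. Q0=[P2] Q1=[P1,P3,P4,P5] Q2=[]
t=10-12: P2@Q0 runs 2, rem=3, I/O yield, promote→Q0. Q0=[P2] Q1=[P1,P3,P4,P5] Q2=[]
t=12-14: P2@Q0 runs 2, rem=1, I/O yield, promote→Q0. Q0=[P2] Q1=[P1,P3,P4,P5] Q2=[]
t=14-15: P2@Q0 runs 1, rem=0, completes. Q0=[] Q1=[P1,P3,P4,P5] Q2=[]
t=15-21: P1@Q1 runs 6, rem=7, quantum used, demote→Q2. Q0=[] Q1=[P3,P4,P5] Q2=[P1]
t=21-23: P3@Q1 runs 2, rem=0, completes. Q0=[] Q1=[P4,P5] Q2=[P1]
t=23-27: P4@Q1 runs 4, rem=0, completes. Q0=[] Q1=[P5] Q2=[P1]
t=27-30: P5@Q1 runs 3, rem=1, I/O yield, promote→Q0. Q0=[P5] Q1=[] Q2=[P1]
t=30-31: P5@Q0 runs 1, rem=0, completes. Q0=[] Q1=[] Q2=[P1]
t=31-38: P1@Q2 runs 7, rem=0, completes. Q0=[] Q1=[] Q2=[]

Answer: 1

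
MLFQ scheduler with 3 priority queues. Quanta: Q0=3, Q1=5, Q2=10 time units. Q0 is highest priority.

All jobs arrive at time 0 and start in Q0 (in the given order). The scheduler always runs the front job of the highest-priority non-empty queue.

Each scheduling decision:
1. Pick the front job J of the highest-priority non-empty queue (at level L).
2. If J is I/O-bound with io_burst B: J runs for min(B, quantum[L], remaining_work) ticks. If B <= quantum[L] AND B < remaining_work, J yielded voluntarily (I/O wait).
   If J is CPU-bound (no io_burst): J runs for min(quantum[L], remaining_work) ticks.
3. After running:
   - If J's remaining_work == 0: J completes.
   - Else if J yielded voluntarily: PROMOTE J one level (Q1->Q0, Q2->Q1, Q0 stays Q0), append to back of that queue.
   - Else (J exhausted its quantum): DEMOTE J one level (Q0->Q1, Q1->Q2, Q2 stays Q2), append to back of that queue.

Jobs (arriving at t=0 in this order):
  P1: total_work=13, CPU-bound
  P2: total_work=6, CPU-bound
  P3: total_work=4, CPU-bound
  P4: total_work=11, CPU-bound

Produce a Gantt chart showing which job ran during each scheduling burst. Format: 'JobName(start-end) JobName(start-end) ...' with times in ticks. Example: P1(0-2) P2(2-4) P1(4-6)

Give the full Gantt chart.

t=0-3: P1@Q0 runs 3, rem=10, quantum used, demote→Q1. Q0=[P2,P3,P4] Q1=[P1] Q2=[]
t=3-6: P2@Q0 runs 3, rem=3, quantum used, demote→Q1. Q0=[P3,P4] Q1=[P1,P2] Q2=[]
t=6-9: P3@Q0 runs 3, rem=1, quantum used, demote→Q1. Q0=[P4] Q1=[P1,P2,P3] Q2=[]
t=9-12: P4@Q0 runs 3, rem=8, quantum used, demote→Q1. Q0=[] Q1=[P1,P2,P3,P4] Q2=[]
t=12-17: P1@Q1 runs 5, rem=5, quantum used, demote→Q2. Q0=[] Q1=[P2,P3,P4] Q2=[P1]
t=17-20: P2@Q1 runs 3, rem=0, completes. Q0=[] Q1=[P3,P4] Q2=[P1]
t=20-21: P3@Q1 runs 1, rem=0, completes. Q0=[] Q1=[P4] Q2=[P1]
t=21-26: P4@Q1 runs 5, rem=3, quantum used, demote→Q2. Q0=[] Q1=[] Q2=[P1,P4]
t=26-31: P1@Q2 runs 5, rem=0, completes. Q0=[] Q1=[] Q2=[P4]
t=31-34: P4@Q2 runs 3, rem=0, completes. Q0=[] Q1=[] Q2=[]

Answer: P1(0-3) P2(3-6) P3(6-9) P4(9-12) P1(12-17) P2(17-20) P3(20-21) P4(21-26) P1(26-31) P4(31-34)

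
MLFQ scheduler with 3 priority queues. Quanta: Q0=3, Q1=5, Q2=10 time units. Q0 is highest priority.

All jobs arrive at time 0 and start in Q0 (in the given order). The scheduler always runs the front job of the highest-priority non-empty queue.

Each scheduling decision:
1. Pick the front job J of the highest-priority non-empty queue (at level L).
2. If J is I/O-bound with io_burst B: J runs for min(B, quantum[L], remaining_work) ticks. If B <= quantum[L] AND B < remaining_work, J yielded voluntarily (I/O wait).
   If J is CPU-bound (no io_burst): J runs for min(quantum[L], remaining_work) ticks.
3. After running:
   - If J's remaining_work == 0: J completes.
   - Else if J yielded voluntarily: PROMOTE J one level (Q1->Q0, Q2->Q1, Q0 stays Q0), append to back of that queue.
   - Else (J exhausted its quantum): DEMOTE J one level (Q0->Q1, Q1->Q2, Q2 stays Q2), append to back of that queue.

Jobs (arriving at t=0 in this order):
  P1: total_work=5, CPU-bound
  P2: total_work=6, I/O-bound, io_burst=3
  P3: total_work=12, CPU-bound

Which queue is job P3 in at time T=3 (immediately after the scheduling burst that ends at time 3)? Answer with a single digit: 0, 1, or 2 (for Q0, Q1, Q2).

t=0-3: P1@Q0 runs 3, rem=2, quantum used, demote→Q1. Q0=[P2,P3] Q1=[P1] Q2=[]
t=3-6: P2@Q0 runs 3, rem=3, I/O yield, promote→Q0. Q0=[P3,P2] Q1=[P1] Q2=[]
t=6-9: P3@Q0 runs 3, rem=9, quantum used, demote→Q1. Q0=[P2] Q1=[P1,P3] Q2=[]
t=9-12: P2@Q0 runs 3, rem=0, completes. Q0=[] Q1=[P1,P3] Q2=[]
t=12-14: P1@Q1 runs 2, rem=0, completes. Q0=[] Q1=[P3] Q2=[]
t=14-19: P3@Q1 runs 5, rem=4, quantum used, demote→Q2. Q0=[] Q1=[] Q2=[P3]
t=19-23: P3@Q2 runs 4, rem=0, completes. Q0=[] Q1=[] Q2=[]

Answer: 0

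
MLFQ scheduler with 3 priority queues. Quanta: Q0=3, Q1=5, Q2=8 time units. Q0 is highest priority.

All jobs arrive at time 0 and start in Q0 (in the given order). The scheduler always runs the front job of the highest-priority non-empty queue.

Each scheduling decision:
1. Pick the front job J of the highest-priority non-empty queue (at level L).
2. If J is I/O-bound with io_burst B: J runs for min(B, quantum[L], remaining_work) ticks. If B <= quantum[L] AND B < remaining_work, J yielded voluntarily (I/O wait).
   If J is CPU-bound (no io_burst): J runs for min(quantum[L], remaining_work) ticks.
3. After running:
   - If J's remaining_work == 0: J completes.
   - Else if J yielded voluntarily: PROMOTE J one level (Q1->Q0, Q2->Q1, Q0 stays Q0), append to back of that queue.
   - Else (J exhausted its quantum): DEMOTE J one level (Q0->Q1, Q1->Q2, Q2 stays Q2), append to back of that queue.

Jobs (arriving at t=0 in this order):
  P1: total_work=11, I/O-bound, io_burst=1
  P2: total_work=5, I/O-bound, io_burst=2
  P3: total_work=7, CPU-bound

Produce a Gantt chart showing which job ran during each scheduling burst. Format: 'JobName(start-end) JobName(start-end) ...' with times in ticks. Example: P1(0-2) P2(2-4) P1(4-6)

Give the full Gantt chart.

t=0-1: P1@Q0 runs 1, rem=10, I/O yield, promote→Q0. Q0=[P2,P3,P1] Q1=[] Q2=[]
t=1-3: P2@Q0 runs 2, rem=3, I/O yield, promote→Q0. Q0=[P3,P1,P2] Q1=[] Q2=[]
t=3-6: P3@Q0 runs 3, rem=4, quantum used, demote→Q1. Q0=[P1,P2] Q1=[P3] Q2=[]
t=6-7: P1@Q0 runs 1, rem=9, I/O yield, promote→Q0. Q0=[P2,P1] Q1=[P3] Q2=[]
t=7-9: P2@Q0 runs 2, rem=1, I/O yield, promote→Q0. Q0=[P1,P2] Q1=[P3] Q2=[]
t=9-10: P1@Q0 runs 1, rem=8, I/O yield, promote→Q0. Q0=[P2,P1] Q1=[P3] Q2=[]
t=10-11: P2@Q0 runs 1, rem=0, completes. Q0=[P1] Q1=[P3] Q2=[]
t=11-12: P1@Q0 runs 1, rem=7, I/O yield, promote→Q0. Q0=[P1] Q1=[P3] Q2=[]
t=12-13: P1@Q0 runs 1, rem=6, I/O yield, promote→Q0. Q0=[P1] Q1=[P3] Q2=[]
t=13-14: P1@Q0 runs 1, rem=5, I/O yield, promote→Q0. Q0=[P1] Q1=[P3] Q2=[]
t=14-15: P1@Q0 runs 1, rem=4, I/O yield, promote→Q0. Q0=[P1] Q1=[P3] Q2=[]
t=15-16: P1@Q0 runs 1, rem=3, I/O yield, promote→Q0. Q0=[P1] Q1=[P3] Q2=[]
t=16-17: P1@Q0 runs 1, rem=2, I/O yield, promote→Q0. Q0=[P1] Q1=[P3] Q2=[]
t=17-18: P1@Q0 runs 1, rem=1, I/O yield, promote→Q0. Q0=[P1] Q1=[P3] Q2=[]
t=18-19: P1@Q0 runs 1, rem=0, completes. Q0=[] Q1=[P3] Q2=[]
t=19-23: P3@Q1 runs 4, rem=0, completes. Q0=[] Q1=[] Q2=[]

Answer: P1(0-1) P2(1-3) P3(3-6) P1(6-7) P2(7-9) P1(9-10) P2(10-11) P1(11-12) P1(12-13) P1(13-14) P1(14-15) P1(15-16) P1(16-17) P1(17-18) P1(18-19) P3(19-23)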